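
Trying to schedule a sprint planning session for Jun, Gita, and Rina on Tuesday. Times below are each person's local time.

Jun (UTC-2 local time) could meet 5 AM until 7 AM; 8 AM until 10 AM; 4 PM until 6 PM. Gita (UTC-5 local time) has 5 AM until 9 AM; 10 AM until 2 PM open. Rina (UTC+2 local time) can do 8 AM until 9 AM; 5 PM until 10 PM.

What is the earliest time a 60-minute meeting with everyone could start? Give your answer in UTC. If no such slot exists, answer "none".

Jun in UTC: 07:00-09:00, 10:00-12:00, 18:00-20:00 (add 2h to convert from UTC-2).
Gita in UTC: 10:00-14:00, 15:00-19:00 (add 5h to convert from UTC-5).
Rina in UTC: 06:00-07:00, 15:00-20:00 (subtract 2h to convert from UTC+2).
Jun ∩ Gita: 10:00-12:00, 18:00-19:00.
Jun ∩ Gita ∩ Rina: 18:00-19:00.
So the common availability across everyone is 18:00-19:00.
The first common window of at least 60 minutes is 18:00-19:00, so the earliest start is 18:00.

18:00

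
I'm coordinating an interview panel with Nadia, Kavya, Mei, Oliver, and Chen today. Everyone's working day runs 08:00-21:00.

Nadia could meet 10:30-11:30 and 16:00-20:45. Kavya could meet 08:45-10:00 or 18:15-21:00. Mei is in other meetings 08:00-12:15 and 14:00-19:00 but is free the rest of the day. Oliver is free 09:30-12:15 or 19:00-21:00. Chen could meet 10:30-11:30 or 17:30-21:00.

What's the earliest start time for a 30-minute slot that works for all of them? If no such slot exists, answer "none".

19:00

Nadia free: 10:30-11:30, 16:00-20:45.
Kavya free: 08:45-10:00, 18:15-21:00.
Mei free: 12:15-14:00, 19:00-21:00 (invert busy blocks within the working day).
Oliver free: 09:30-12:15, 19:00-21:00.
Chen free: 10:30-11:30, 17:30-21:00.
Nadia ∩ Kavya: 18:15-20:45.
Nadia ∩ Kavya ∩ Mei: 19:00-20:45.
Nadia ∩ Kavya ∩ Mei ∩ Oliver: 19:00-20:45.
Nadia ∩ Kavya ∩ Mei ∩ Oliver ∩ Chen: 19:00-20:45.
The first common window of at least 30 minutes is 19:00-20:45, so the earliest start is 19:00.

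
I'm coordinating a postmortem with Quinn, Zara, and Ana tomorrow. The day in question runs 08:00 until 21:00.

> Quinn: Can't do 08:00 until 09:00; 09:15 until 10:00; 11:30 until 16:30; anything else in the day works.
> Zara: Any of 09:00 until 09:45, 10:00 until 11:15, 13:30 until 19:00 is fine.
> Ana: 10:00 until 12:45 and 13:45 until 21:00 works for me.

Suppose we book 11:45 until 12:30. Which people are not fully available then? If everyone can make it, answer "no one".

Quinn, Zara

Quinn free: 09:00-09:15, 10:00-11:30, 16:30-21:00 (invert busy blocks within the working day).
Zara free: 09:00-09:45, 10:00-11:15, 13:30-19:00.
Ana free: 10:00-12:45, 13:45-21:00.
Quinn: not fully free for 11:45-12:30. Zara: not fully free for 11:45-12:30. Ana: free for 11:45-12:30.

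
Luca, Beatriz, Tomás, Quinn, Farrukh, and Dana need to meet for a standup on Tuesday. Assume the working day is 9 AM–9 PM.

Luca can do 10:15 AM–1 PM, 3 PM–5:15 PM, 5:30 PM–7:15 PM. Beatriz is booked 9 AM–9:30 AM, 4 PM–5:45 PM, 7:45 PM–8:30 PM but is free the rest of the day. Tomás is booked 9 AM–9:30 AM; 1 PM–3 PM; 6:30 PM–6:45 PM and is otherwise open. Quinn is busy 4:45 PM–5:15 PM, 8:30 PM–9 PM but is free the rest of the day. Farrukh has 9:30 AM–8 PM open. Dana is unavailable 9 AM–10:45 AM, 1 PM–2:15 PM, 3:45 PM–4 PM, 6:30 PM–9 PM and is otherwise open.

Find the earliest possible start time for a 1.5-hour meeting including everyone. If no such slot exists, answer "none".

Luca free: 10:15-13:00, 15:00-17:15, 17:30-19:15.
Beatriz free: 09:30-16:00, 17:45-19:45, 20:30-21:00 (invert busy blocks within the working day).
Tomás free: 09:30-13:00, 15:00-18:30, 18:45-21:00 (invert busy blocks within the working day).
Quinn free: 09:00-16:45, 17:15-20:30 (invert busy blocks within the working day).
Farrukh free: 09:30-20:00.
Dana free: 10:45-13:00, 14:15-15:45, 16:00-18:30 (invert busy blocks within the working day).
Luca ∩ Beatriz: 10:15-13:00, 15:00-16:00, 17:45-19:15.
Luca ∩ Beatriz ∩ Tomás: 10:15-13:00, 15:00-16:00, 17:45-18:30, 18:45-19:15.
Luca ∩ Beatriz ∩ Tomás ∩ Quinn: 10:15-13:00, 15:00-16:00, 17:45-18:30, 18:45-19:15.
Luca ∩ Beatriz ∩ Tomás ∩ Quinn ∩ Farrukh: 10:15-13:00, 15:00-16:00, 17:45-18:30, 18:45-19:15.
Luca ∩ Beatriz ∩ Tomás ∩ Quinn ∩ Farrukh ∩ Dana: 10:45-13:00, 15:00-15:45, 17:45-18:30.
The first common window of at least 90 minutes is 10:45-13:00, so the earliest start is 10:45.

10:45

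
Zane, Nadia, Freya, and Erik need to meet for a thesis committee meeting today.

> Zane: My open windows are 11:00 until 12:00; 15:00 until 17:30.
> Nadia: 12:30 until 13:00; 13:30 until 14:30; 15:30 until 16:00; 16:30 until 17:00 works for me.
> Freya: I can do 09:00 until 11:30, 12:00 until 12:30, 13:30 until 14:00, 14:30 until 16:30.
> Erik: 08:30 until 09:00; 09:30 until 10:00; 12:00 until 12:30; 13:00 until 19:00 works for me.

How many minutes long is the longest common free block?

30

Zane ∩ Nadia: 15:30-16:00, 16:30-17:00.
Zane ∩ Nadia ∩ Freya: 15:30-16:00.
Zane ∩ Nadia ∩ Freya ∩ Erik: 15:30-16:00.
So the common availability across everyone is 15:30-16:00.
The longest is 15:30-16:00 at 30 minutes.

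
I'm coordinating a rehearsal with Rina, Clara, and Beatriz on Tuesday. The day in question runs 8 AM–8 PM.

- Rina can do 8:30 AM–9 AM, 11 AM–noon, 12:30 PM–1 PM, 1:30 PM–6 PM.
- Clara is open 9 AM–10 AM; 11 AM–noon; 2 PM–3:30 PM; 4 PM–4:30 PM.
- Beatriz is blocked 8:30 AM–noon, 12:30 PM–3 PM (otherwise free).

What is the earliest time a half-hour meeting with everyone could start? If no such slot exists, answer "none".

Rina free: 08:30-09:00, 11:00-12:00, 12:30-13:00, 13:30-18:00.
Clara free: 09:00-10:00, 11:00-12:00, 14:00-15:30, 16:00-16:30.
Beatriz free: 08:00-08:30, 12:00-12:30, 15:00-20:00 (invert busy blocks within the working day).
Rina ∩ Clara: 11:00-12:00, 14:00-15:30, 16:00-16:30.
Rina ∩ Clara ∩ Beatriz: 15:00-15:30, 16:00-16:30.
So the common availability across everyone is 15:00-15:30, 16:00-16:30.
The first common window of at least 30 minutes is 15:00-15:30, so the earliest start is 15:00.

15:00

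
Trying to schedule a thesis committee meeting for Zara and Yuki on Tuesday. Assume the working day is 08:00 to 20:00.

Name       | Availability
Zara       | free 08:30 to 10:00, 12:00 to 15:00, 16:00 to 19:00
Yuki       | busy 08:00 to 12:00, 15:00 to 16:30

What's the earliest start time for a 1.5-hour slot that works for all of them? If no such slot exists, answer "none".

Zara free: 08:30-10:00, 12:00-15:00, 16:00-19:00.
Yuki free: 12:00-15:00, 16:30-20:00 (invert busy blocks within the working day).
Zara ∩ Yuki: 12:00-15:00, 16:30-19:00.
The first common window of at least 90 minutes is 12:00-15:00, so the earliest start is 12:00.

12:00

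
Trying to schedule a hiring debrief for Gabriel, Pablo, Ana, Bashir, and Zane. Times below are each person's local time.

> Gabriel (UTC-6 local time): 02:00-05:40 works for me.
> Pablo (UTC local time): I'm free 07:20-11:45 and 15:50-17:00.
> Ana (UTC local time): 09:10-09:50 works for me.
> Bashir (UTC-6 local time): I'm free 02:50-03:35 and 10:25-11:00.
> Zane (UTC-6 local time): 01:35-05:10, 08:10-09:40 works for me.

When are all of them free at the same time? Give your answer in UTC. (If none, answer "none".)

09:10-09:35

Gabriel in UTC: 08:00-11:40 (add 6h to convert from UTC-6).
Pablo in UTC: 07:20-11:45, 15:50-17:00.
Ana in UTC: 09:10-09:50.
Bashir in UTC: 08:50-09:35, 16:25-17:00 (add 6h to convert from UTC-6).
Zane in UTC: 07:35-11:10, 14:10-15:40 (add 6h to convert from UTC-6).
Gabriel ∩ Pablo: 08:00-11:40.
Gabriel ∩ Pablo ∩ Ana: 09:10-09:50.
Gabriel ∩ Pablo ∩ Ana ∩ Bashir: 09:10-09:35.
Gabriel ∩ Pablo ∩ Ana ∩ Bashir ∩ Zane: 09:10-09:35.
Those are the intersection windows.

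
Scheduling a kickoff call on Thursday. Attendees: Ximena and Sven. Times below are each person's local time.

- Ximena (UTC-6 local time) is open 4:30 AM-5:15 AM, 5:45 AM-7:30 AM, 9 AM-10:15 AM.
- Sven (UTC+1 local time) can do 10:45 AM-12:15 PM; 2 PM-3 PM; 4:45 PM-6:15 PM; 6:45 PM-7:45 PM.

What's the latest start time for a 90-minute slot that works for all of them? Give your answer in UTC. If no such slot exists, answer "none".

none

Ximena in UTC: 10:30-11:15, 11:45-13:30, 15:00-16:15 (add 6h to convert from UTC-6).
Sven in UTC: 09:45-11:15, 13:00-14:00, 15:45-17:15, 17:45-18:45 (subtract 1h to convert from UTC+1).
Ximena ∩ Sven: 10:30-11:15, 13:00-13:30, 15:45-16:15.
So the common availability across everyone is 10:30-11:15, 13:00-13:30, 15:45-16:15.
No common window is at least 90 minutes long.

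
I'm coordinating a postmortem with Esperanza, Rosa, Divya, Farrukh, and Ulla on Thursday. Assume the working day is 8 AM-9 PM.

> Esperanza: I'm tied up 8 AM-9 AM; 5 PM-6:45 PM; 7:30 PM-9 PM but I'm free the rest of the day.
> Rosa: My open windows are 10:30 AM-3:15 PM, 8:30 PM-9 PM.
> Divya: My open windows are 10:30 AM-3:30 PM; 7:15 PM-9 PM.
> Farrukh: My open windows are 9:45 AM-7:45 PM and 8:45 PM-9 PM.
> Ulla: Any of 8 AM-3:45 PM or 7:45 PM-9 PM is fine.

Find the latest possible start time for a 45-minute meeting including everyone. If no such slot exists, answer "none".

Esperanza free: 09:00-17:00, 18:45-19:30 (invert busy blocks within the working day).
Rosa free: 10:30-15:15, 20:30-21:00.
Divya free: 10:30-15:30, 19:15-21:00.
Farrukh free: 09:45-19:45, 20:45-21:00.
Ulla free: 08:00-15:45, 19:45-21:00.
Esperanza ∩ Rosa: 10:30-15:15.
Esperanza ∩ Rosa ∩ Divya: 10:30-15:15.
Esperanza ∩ Rosa ∩ Divya ∩ Farrukh: 10:30-15:15.
Esperanza ∩ Rosa ∩ Divya ∩ Farrukh ∩ Ulla: 10:30-15:15.
The last common window of at least 45 minutes is 10:30-15:15; a 45-minute meeting can start as late as 14:30 and still end by 15:15.

14:30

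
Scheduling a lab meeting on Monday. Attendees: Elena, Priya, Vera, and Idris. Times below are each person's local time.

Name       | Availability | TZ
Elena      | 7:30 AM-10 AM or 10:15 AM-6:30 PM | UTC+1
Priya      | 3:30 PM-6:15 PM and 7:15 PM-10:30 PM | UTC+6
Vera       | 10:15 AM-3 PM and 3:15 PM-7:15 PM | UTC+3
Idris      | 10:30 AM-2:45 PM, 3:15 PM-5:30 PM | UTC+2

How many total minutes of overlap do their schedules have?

Elena in UTC: 06:30-09:00, 09:15-17:30 (subtract 1h to convert from UTC+1).
Priya in UTC: 09:30-12:15, 13:15-16:30 (subtract 6h to convert from UTC+6).
Vera in UTC: 07:15-12:00, 12:15-16:15 (subtract 3h to convert from UTC+3).
Idris in UTC: 08:30-12:45, 13:15-15:30 (subtract 2h to convert from UTC+2).
Elena ∩ Priya: 09:30-12:15, 13:15-16:30.
Elena ∩ Priya ∩ Vera: 09:30-12:00, 13:15-16:15.
Elena ∩ Priya ∩ Vera ∩ Idris: 09:30-12:00, 13:15-15:30.
Summing the common windows: 150 + 135 = 285 minutes.

285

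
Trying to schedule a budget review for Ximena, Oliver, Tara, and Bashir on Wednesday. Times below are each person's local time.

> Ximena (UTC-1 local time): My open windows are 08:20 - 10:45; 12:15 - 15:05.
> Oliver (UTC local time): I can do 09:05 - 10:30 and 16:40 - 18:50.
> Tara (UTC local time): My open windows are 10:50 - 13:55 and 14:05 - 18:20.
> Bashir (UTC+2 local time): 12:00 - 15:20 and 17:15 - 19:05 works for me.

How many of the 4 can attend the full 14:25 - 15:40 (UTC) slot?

Ximena in UTC: 09:20-11:45, 13:15-16:05 (add 1h to convert from UTC-1).
Oliver in UTC: 09:05-10:30, 16:40-18:50.
Tara in UTC: 10:50-13:55, 14:05-18:20.
Bashir in UTC: 10:00-13:20, 15:15-17:05 (subtract 2h to convert from UTC+2).
Ximena and Tara can make the full 14:25-15:40 slot — that's 2.

2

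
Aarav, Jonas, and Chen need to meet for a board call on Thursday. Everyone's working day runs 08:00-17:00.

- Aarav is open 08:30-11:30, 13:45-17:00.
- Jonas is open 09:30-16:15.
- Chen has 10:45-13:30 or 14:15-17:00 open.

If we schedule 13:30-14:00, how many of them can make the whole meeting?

Jonas can make the full 13:30-14:00 slot — that's 1.

1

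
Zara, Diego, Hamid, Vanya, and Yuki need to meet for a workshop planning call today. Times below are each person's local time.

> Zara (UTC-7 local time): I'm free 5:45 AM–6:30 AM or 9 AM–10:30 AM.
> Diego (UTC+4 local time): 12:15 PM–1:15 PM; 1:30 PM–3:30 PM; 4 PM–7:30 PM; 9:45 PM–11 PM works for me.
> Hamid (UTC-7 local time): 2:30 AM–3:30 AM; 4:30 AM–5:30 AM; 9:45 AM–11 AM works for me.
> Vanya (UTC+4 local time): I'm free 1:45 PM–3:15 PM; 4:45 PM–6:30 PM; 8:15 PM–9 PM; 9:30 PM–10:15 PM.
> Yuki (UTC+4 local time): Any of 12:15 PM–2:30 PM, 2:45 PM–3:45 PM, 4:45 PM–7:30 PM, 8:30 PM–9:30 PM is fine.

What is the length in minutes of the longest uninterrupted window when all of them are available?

0

Zara in UTC: 12:45-13:30, 16:00-17:30 (add 7h to convert from UTC-7).
Diego in UTC: 08:15-09:15, 09:30-11:30, 12:00-15:30, 17:45-19:00 (subtract 4h to convert from UTC+4).
Hamid in UTC: 09:30-10:30, 11:30-12:30, 16:45-18:00 (add 7h to convert from UTC-7).
Vanya in UTC: 09:45-11:15, 12:45-14:30, 16:15-17:00, 17:30-18:15 (subtract 4h to convert from UTC+4).
Yuki in UTC: 08:15-10:30, 10:45-11:45, 12:45-15:30, 16:30-17:30 (subtract 4h to convert from UTC+4).
Zara ∩ Diego: 12:45-13:30.
Zara ∩ Diego ∩ Hamid: ∅.
Zara ∩ Diego ∩ Hamid ∩ Vanya: ∅.
Zara ∩ Diego ∩ Hamid ∩ Vanya ∩ Yuki: ∅.
There is no time when everyone is free.
No common window exists, so the longest block is 0 minutes.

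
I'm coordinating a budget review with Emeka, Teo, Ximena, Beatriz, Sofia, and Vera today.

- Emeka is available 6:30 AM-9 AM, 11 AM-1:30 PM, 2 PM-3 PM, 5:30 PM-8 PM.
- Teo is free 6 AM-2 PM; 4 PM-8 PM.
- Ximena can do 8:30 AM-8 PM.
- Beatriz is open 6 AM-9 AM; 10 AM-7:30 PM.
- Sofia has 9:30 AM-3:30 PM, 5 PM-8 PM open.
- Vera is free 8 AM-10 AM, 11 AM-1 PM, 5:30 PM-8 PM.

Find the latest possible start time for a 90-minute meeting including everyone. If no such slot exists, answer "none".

18:00

Emeka ∩ Teo: 06:30-09:00, 11:00-13:30, 17:30-20:00.
Emeka ∩ Teo ∩ Ximena: 08:30-09:00, 11:00-13:30, 17:30-20:00.
Emeka ∩ Teo ∩ Ximena ∩ Beatriz: 08:30-09:00, 11:00-13:30, 17:30-19:30.
Emeka ∩ Teo ∩ Ximena ∩ Beatriz ∩ Sofia: 11:00-13:30, 17:30-19:30.
Emeka ∩ Teo ∩ Ximena ∩ Beatriz ∩ Sofia ∩ Vera: 11:00-13:00, 17:30-19:30.
The last common window of at least 90 minutes is 17:30-19:30; a 90-minute meeting can start as late as 18:00 and still end by 19:30.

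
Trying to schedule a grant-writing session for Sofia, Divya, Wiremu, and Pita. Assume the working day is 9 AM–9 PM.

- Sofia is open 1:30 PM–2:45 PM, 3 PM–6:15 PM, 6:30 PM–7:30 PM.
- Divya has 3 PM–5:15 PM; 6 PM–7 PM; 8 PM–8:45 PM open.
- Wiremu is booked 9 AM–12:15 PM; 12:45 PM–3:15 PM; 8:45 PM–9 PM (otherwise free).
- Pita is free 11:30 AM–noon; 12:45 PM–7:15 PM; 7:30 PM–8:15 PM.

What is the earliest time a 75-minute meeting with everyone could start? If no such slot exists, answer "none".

Sofia free: 13:30-14:45, 15:00-18:15, 18:30-19:30.
Divya free: 15:00-17:15, 18:00-19:00, 20:00-20:45.
Wiremu free: 12:15-12:45, 15:15-20:45 (invert busy blocks within the working day).
Pita free: 11:30-12:00, 12:45-19:15, 19:30-20:15.
Sofia ∩ Divya: 15:00-17:15, 18:00-18:15, 18:30-19:00.
Sofia ∩ Divya ∩ Wiremu: 15:15-17:15, 18:00-18:15, 18:30-19:00.
Sofia ∩ Divya ∩ Wiremu ∩ Pita: 15:15-17:15, 18:00-18:15, 18:30-19:00.
The first common window of at least 75 minutes is 15:15-17:15, so the earliest start is 15:15.

15:15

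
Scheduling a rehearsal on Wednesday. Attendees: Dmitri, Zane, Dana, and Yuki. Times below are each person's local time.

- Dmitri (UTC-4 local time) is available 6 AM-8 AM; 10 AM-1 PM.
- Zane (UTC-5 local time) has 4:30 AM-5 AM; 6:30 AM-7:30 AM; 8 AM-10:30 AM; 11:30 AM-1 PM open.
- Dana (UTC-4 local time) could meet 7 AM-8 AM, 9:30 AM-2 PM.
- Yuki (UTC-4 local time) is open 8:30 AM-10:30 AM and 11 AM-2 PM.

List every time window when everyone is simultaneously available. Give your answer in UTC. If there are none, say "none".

Dmitri in UTC: 10:00-12:00, 14:00-17:00 (add 4h to convert from UTC-4).
Zane in UTC: 09:30-10:00, 11:30-12:30, 13:00-15:30, 16:30-18:00 (add 5h to convert from UTC-5).
Dana in UTC: 11:00-12:00, 13:30-18:00 (add 4h to convert from UTC-4).
Yuki in UTC: 12:30-14:30, 15:00-18:00 (add 4h to convert from UTC-4).
Dmitri ∩ Zane: 11:30-12:00, 14:00-15:30, 16:30-17:00.
Dmitri ∩ Zane ∩ Dana: 11:30-12:00, 14:00-15:30, 16:30-17:00.
Dmitri ∩ Zane ∩ Dana ∩ Yuki: 14:00-14:30, 15:00-15:30, 16:30-17:00.

14:00-14:30, 15:00-15:30, 16:30-17:00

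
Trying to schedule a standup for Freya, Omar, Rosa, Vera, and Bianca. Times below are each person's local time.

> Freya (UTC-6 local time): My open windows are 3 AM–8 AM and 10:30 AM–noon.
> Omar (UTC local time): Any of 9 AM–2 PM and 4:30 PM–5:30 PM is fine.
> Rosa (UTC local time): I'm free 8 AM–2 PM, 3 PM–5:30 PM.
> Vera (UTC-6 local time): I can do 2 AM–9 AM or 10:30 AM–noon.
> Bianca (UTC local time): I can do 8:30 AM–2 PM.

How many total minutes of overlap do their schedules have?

300

Freya in UTC: 09:00-14:00, 16:30-18:00 (add 6h to convert from UTC-6).
Omar in UTC: 09:00-14:00, 16:30-17:30.
Rosa in UTC: 08:00-14:00, 15:00-17:30.
Vera in UTC: 08:00-15:00, 16:30-18:00 (add 6h to convert from UTC-6).
Bianca in UTC: 08:30-14:00.
Freya ∩ Omar: 09:00-14:00, 16:30-17:30.
Freya ∩ Omar ∩ Rosa: 09:00-14:00, 16:30-17:30.
Freya ∩ Omar ∩ Rosa ∩ Vera: 09:00-14:00, 16:30-17:30.
Freya ∩ Omar ∩ Rosa ∩ Vera ∩ Bianca: 09:00-14:00.
That's a single block of 300 minutes.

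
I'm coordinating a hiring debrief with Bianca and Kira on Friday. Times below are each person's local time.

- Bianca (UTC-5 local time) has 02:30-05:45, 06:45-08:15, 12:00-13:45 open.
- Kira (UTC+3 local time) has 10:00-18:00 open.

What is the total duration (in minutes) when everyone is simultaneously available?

285

Bianca in UTC: 07:30-10:45, 11:45-13:15, 17:00-18:45 (add 5h to convert from UTC-5).
Kira in UTC: 07:00-15:00 (subtract 3h to convert from UTC+3).
Bianca ∩ Kira: 07:30-10:45, 11:45-13:15.
Those are the intersection windows.
Summing the common windows: 195 + 90 = 285 minutes.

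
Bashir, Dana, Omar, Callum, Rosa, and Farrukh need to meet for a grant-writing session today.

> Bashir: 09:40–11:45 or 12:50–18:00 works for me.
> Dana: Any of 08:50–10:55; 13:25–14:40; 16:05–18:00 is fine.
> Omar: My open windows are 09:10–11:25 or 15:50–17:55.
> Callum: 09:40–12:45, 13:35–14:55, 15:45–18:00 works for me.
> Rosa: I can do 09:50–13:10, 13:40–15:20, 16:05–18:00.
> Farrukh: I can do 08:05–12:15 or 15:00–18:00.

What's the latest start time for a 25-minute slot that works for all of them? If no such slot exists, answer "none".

Bashir ∩ Dana: 09:40-10:55, 13:25-14:40, 16:05-18:00.
Bashir ∩ Dana ∩ Omar: 09:40-10:55, 16:05-17:55.
Bashir ∩ Dana ∩ Omar ∩ Callum: 09:40-10:55, 16:05-17:55.
Bashir ∩ Dana ∩ Omar ∩ Callum ∩ Rosa: 09:50-10:55, 16:05-17:55.
Bashir ∩ Dana ∩ Omar ∩ Callum ∩ Rosa ∩ Farrukh: 09:50-10:55, 16:05-17:55.
The last common window of at least 25 minutes is 16:05-17:55; a 25-minute meeting can start as late as 17:30 and still end by 17:55.

17:30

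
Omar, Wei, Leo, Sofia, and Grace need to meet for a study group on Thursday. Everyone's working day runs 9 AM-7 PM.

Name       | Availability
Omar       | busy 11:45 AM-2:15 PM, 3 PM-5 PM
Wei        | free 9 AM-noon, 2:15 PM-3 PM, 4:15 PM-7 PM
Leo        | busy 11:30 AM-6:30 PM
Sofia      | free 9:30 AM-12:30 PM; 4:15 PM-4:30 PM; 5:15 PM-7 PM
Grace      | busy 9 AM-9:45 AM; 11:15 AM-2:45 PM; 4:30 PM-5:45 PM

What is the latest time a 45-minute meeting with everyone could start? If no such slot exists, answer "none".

10:30

Omar free: 09:00-11:45, 14:15-15:00, 17:00-19:00 (invert busy blocks within the working day).
Wei free: 09:00-12:00, 14:15-15:00, 16:15-19:00.
Leo free: 09:00-11:30, 18:30-19:00 (invert busy blocks within the working day).
Sofia free: 09:30-12:30, 16:15-16:30, 17:15-19:00.
Grace free: 09:45-11:15, 14:45-16:30, 17:45-19:00 (invert busy blocks within the working day).
Omar ∩ Wei: 09:00-11:45, 14:15-15:00, 17:00-19:00.
Omar ∩ Wei ∩ Leo: 09:00-11:30, 18:30-19:00.
Omar ∩ Wei ∩ Leo ∩ Sofia: 09:30-11:30, 18:30-19:00.
Omar ∩ Wei ∩ Leo ∩ Sofia ∩ Grace: 09:45-11:15, 18:30-19:00.
So the common availability across everyone is 09:45-11:15, 18:30-19:00.
The last common window of at least 45 minutes is 09:45-11:15; a 45-minute meeting can start as late as 10:30 and still end by 11:15.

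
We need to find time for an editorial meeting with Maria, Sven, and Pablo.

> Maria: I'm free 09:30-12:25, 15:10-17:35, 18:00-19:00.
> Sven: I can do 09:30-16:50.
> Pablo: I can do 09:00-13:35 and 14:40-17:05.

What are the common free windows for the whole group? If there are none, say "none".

09:30-12:25, 15:10-16:50

Maria ∩ Sven: 09:30-12:25, 15:10-16:50.
Maria ∩ Sven ∩ Pablo: 09:30-12:25, 15:10-16:50.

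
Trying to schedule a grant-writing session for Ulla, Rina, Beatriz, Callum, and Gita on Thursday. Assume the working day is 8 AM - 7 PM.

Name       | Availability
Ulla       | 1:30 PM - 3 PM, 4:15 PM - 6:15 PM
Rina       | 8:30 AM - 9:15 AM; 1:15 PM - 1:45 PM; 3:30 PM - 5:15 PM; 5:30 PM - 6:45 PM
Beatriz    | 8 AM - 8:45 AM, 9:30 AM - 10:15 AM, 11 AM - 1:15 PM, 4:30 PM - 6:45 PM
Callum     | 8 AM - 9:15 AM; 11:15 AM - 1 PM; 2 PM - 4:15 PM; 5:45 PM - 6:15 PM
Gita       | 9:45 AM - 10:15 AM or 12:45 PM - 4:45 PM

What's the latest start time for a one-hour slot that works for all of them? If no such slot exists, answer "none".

Ulla ∩ Rina: 13:30-13:45, 16:15-17:15, 17:30-18:15.
Ulla ∩ Rina ∩ Beatriz: 16:30-17:15, 17:30-18:15.
Ulla ∩ Rina ∩ Beatriz ∩ Callum: 17:45-18:15.
Ulla ∩ Rina ∩ Beatriz ∩ Callum ∩ Gita: ∅.
There is no time when everyone is free.
No common window is at least 60 minutes long.

none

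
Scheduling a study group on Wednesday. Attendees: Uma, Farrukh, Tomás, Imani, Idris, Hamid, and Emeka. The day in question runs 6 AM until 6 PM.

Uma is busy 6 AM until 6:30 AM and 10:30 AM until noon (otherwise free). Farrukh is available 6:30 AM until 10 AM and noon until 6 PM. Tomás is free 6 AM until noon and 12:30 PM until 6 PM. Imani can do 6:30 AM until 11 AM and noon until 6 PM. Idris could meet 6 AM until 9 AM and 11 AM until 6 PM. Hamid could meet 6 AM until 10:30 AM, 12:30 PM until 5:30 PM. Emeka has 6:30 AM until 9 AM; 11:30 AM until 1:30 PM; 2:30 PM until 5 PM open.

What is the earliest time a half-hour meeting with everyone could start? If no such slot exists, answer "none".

Uma free: 06:30-10:30, 12:00-18:00 (invert busy blocks within the working day).
Farrukh free: 06:30-10:00, 12:00-18:00.
Tomás free: 06:00-12:00, 12:30-18:00.
Imani free: 06:30-11:00, 12:00-18:00.
Idris free: 06:00-09:00, 11:00-18:00.
Hamid free: 06:00-10:30, 12:30-17:30.
Emeka free: 06:30-09:00, 11:30-13:30, 14:30-17:00.
Uma ∩ Farrukh: 06:30-10:00, 12:00-18:00.
Uma ∩ Farrukh ∩ Tomás: 06:30-10:00, 12:30-18:00.
Uma ∩ Farrukh ∩ Tomás ∩ Imani: 06:30-10:00, 12:30-18:00.
Uma ∩ Farrukh ∩ Tomás ∩ Imani ∩ Idris: 06:30-09:00, 12:30-18:00.
Uma ∩ Farrukh ∩ Tomás ∩ Imani ∩ Idris ∩ Hamid: 06:30-09:00, 12:30-17:30.
Uma ∩ Farrukh ∩ Tomás ∩ Imani ∩ Idris ∩ Hamid ∩ Emeka: 06:30-09:00, 12:30-13:30, 14:30-17:00.
The first common window of at least 30 minutes is 06:30-09:00, so the earliest start is 06:30.

06:30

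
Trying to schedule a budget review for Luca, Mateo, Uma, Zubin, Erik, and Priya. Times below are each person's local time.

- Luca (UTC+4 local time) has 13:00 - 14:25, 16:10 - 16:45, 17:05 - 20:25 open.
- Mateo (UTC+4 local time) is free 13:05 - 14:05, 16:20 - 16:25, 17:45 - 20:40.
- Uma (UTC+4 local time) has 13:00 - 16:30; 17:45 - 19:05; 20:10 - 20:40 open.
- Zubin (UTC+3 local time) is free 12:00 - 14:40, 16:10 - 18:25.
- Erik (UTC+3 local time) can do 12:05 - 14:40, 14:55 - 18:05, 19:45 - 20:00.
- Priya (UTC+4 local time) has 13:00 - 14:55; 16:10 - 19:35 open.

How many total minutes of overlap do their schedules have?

Luca in UTC: 09:00-10:25, 12:10-12:45, 13:05-16:25 (subtract 4h to convert from UTC+4).
Mateo in UTC: 09:05-10:05, 12:20-12:25, 13:45-16:40 (subtract 4h to convert from UTC+4).
Uma in UTC: 09:00-12:30, 13:45-15:05, 16:10-16:40 (subtract 4h to convert from UTC+4).
Zubin in UTC: 09:00-11:40, 13:10-15:25 (subtract 3h to convert from UTC+3).
Erik in UTC: 09:05-11:40, 11:55-15:05, 16:45-17:00 (subtract 3h to convert from UTC+3).
Priya in UTC: 09:00-10:55, 12:10-15:35 (subtract 4h to convert from UTC+4).
Luca ∩ Mateo: 09:05-10:05, 12:20-12:25, 13:45-16:25.
Luca ∩ Mateo ∩ Uma: 09:05-10:05, 12:20-12:25, 13:45-15:05, 16:10-16:25.
Luca ∩ Mateo ∩ Uma ∩ Zubin: 09:05-10:05, 13:45-15:05.
Luca ∩ Mateo ∩ Uma ∩ Zubin ∩ Erik: 09:05-10:05, 13:45-15:05.
Luca ∩ Mateo ∩ Uma ∩ Zubin ∩ Erik ∩ Priya: 09:05-10:05, 13:45-15:05.
So the common availability across everyone is 09:05-10:05, 13:45-15:05.
Summing the common windows: 60 + 80 = 140 minutes.

140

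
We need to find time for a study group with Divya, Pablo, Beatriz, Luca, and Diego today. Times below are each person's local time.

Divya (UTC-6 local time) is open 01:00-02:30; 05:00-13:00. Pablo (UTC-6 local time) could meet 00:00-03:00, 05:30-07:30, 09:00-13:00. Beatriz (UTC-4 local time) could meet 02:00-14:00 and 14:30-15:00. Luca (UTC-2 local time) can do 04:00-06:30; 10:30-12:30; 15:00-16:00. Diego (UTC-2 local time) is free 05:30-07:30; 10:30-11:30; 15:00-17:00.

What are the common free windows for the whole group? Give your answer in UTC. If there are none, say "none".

07:30-08:30, 12:30-13:30, 17:00-18:00

Divya in UTC: 07:00-08:30, 11:00-19:00 (add 6h to convert from UTC-6).
Pablo in UTC: 06:00-09:00, 11:30-13:30, 15:00-19:00 (add 6h to convert from UTC-6).
Beatriz in UTC: 06:00-18:00, 18:30-19:00 (add 4h to convert from UTC-4).
Luca in UTC: 06:00-08:30, 12:30-14:30, 17:00-18:00 (add 2h to convert from UTC-2).
Diego in UTC: 07:30-09:30, 12:30-13:30, 17:00-19:00 (add 2h to convert from UTC-2).
Divya ∩ Pablo: 07:00-08:30, 11:30-13:30, 15:00-19:00.
Divya ∩ Pablo ∩ Beatriz: 07:00-08:30, 11:30-13:30, 15:00-18:00, 18:30-19:00.
Divya ∩ Pablo ∩ Beatriz ∩ Luca: 07:00-08:30, 12:30-13:30, 17:00-18:00.
Divya ∩ Pablo ∩ Beatriz ∩ Luca ∩ Diego: 07:30-08:30, 12:30-13:30, 17:00-18:00.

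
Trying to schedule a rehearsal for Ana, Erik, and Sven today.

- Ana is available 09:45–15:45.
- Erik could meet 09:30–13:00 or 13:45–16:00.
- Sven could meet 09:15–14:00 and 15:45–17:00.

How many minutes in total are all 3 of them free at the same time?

Ana ∩ Erik: 09:45-13:00, 13:45-15:45.
Ana ∩ Erik ∩ Sven: 09:45-13:00, 13:45-14:00.
Summing the common windows: 195 + 15 = 210 minutes.

210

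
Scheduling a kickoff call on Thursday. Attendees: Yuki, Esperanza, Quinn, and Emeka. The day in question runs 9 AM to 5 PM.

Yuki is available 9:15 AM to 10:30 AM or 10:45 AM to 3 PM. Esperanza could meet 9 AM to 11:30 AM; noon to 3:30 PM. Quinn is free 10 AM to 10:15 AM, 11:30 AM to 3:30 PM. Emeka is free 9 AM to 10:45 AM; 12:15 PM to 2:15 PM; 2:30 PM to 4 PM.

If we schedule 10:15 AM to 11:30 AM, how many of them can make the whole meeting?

Esperanza can make the full 10:15-11:30 slot — that's 1.

1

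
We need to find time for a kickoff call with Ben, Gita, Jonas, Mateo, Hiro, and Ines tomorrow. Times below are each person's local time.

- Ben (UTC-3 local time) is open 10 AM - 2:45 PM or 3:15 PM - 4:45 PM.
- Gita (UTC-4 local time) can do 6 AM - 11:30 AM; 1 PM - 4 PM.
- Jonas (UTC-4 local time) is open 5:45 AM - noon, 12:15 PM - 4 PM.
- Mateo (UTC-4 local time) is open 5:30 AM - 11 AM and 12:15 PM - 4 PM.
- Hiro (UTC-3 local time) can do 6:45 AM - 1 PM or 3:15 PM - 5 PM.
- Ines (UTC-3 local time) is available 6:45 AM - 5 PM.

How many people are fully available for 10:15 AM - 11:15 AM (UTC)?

5

Ben in UTC: 13:00-17:45, 18:15-19:45 (add 3h to convert from UTC-3).
Gita in UTC: 10:00-15:30, 17:00-20:00 (add 4h to convert from UTC-4).
Jonas in UTC: 09:45-16:00, 16:15-20:00 (add 4h to convert from UTC-4).
Mateo in UTC: 09:30-15:00, 16:15-20:00 (add 4h to convert from UTC-4).
Hiro in UTC: 09:45-16:00, 18:15-20:00 (add 3h to convert from UTC-3).
Ines in UTC: 09:45-20:00 (add 3h to convert from UTC-3).
Gita, Jonas, Mateo, Hiro, and Ines can make the full 10:15-11:15 slot — that's 5.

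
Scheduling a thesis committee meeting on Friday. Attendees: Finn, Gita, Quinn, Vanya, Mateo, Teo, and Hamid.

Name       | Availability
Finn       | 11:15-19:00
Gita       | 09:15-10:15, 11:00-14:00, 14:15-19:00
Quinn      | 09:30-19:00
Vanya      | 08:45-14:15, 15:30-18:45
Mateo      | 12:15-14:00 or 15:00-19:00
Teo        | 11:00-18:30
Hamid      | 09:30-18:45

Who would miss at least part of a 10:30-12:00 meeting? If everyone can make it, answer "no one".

Finn, Gita, Mateo, Teo

Finn: not fully free for 10:30-12:00. Gita: not fully free for 10:30-12:00. Quinn: free for 10:30-12:00. Vanya: free for 10:30-12:00. Mateo: not fully free for 10:30-12:00. Teo: not fully free for 10:30-12:00. Hamid: free for 10:30-12:00.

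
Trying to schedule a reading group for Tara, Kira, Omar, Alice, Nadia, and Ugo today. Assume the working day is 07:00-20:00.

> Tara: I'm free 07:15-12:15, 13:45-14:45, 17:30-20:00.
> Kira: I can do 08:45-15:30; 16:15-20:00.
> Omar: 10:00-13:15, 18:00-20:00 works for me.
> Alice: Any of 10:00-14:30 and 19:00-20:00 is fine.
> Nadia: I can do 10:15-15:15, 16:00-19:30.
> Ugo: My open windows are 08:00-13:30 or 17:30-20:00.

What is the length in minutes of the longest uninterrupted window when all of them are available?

Tara ∩ Kira: 08:45-12:15, 13:45-14:45, 17:30-20:00.
Tara ∩ Kira ∩ Omar: 10:00-12:15, 18:00-20:00.
Tara ∩ Kira ∩ Omar ∩ Alice: 10:00-12:15, 19:00-20:00.
Tara ∩ Kira ∩ Omar ∩ Alice ∩ Nadia: 10:15-12:15, 19:00-19:30.
Tara ∩ Kira ∩ Omar ∩ Alice ∩ Nadia ∩ Ugo: 10:15-12:15, 19:00-19:30.
The longest is 10:15-12:15 at 120 minutes.

120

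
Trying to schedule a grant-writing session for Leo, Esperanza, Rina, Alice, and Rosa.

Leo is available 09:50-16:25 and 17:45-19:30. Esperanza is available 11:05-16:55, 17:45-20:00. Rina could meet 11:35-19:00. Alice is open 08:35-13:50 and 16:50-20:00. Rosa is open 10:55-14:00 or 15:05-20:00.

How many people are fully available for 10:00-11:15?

Leo and Alice can make the full 10:00-11:15 slot — that's 2.

2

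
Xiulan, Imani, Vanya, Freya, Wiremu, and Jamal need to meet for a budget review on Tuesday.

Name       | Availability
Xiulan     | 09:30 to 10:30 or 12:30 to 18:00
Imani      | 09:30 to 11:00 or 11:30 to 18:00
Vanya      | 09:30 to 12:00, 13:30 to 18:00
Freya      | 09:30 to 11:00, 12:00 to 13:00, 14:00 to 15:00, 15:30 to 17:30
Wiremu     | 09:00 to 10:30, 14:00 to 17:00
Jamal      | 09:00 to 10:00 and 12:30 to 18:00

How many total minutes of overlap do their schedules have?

180

Xiulan ∩ Imani: 09:30-10:30, 12:30-18:00.
Xiulan ∩ Imani ∩ Vanya: 09:30-10:30, 13:30-18:00.
Xiulan ∩ Imani ∩ Vanya ∩ Freya: 09:30-10:30, 14:00-15:00, 15:30-17:30.
Xiulan ∩ Imani ∩ Vanya ∩ Freya ∩ Wiremu: 09:30-10:30, 14:00-15:00, 15:30-17:00.
Xiulan ∩ Imani ∩ Vanya ∩ Freya ∩ Wiremu ∩ Jamal: 09:30-10:00, 14:00-15:00, 15:30-17:00.
Those are the intersection windows.
Summing the common windows: 30 + 60 + 90 = 180 minutes.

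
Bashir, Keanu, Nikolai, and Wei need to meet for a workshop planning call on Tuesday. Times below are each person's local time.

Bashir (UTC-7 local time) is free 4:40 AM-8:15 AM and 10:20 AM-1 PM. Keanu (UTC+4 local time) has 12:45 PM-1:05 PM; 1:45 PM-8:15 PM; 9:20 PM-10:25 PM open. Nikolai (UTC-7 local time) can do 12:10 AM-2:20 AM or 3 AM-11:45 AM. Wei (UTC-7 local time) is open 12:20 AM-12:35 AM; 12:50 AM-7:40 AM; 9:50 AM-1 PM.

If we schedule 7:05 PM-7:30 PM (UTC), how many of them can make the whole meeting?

2

Bashir in UTC: 11:40-15:15, 17:20-20:00 (add 7h to convert from UTC-7).
Keanu in UTC: 08:45-09:05, 09:45-16:15, 17:20-18:25 (subtract 4h to convert from UTC+4).
Nikolai in UTC: 07:10-09:20, 10:00-18:45 (add 7h to convert from UTC-7).
Wei in UTC: 07:20-07:35, 07:50-14:40, 16:50-20:00 (add 7h to convert from UTC-7).
Bashir and Wei can make the full 19:05-19:30 slot — that's 2.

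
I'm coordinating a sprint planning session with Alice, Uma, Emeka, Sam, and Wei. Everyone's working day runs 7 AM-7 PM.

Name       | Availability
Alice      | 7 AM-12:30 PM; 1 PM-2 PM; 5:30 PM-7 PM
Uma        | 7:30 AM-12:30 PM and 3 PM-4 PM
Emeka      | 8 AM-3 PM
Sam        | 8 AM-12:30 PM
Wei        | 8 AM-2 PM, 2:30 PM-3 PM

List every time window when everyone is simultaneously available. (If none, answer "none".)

Alice ∩ Uma: 07:30-12:30.
Alice ∩ Uma ∩ Emeka: 08:00-12:30.
Alice ∩ Uma ∩ Emeka ∩ Sam: 08:00-12:30.
Alice ∩ Uma ∩ Emeka ∩ Sam ∩ Wei: 08:00-12:30.
So the common availability across everyone is 08:00-12:30.

08:00-12:30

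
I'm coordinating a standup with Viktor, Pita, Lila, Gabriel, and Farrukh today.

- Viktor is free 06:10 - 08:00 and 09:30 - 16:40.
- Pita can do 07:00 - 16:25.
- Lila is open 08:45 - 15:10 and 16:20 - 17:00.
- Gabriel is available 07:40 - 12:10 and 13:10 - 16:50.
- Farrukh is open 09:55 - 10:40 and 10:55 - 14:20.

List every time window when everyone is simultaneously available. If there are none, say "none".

Viktor ∩ Pita: 07:00-08:00, 09:30-16:25.
Viktor ∩ Pita ∩ Lila: 09:30-15:10, 16:20-16:25.
Viktor ∩ Pita ∩ Lila ∩ Gabriel: 09:30-12:10, 13:10-15:10, 16:20-16:25.
Viktor ∩ Pita ∩ Lila ∩ Gabriel ∩ Farrukh: 09:55-10:40, 10:55-12:10, 13:10-14:20.

09:55-10:40, 10:55-12:10, 13:10-14:20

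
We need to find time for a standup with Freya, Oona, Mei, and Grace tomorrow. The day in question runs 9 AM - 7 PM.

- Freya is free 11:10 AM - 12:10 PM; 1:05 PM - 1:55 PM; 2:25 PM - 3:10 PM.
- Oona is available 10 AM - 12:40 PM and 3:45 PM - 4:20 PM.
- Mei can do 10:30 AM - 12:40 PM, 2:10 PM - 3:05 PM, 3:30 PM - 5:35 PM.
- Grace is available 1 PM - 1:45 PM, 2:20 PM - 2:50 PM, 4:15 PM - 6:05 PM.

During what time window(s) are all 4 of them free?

Freya ∩ Oona: 11:10-12:10.
Freya ∩ Oona ∩ Mei: 11:10-12:10.
Freya ∩ Oona ∩ Mei ∩ Grace: ∅.
There is no time when everyone is free.

none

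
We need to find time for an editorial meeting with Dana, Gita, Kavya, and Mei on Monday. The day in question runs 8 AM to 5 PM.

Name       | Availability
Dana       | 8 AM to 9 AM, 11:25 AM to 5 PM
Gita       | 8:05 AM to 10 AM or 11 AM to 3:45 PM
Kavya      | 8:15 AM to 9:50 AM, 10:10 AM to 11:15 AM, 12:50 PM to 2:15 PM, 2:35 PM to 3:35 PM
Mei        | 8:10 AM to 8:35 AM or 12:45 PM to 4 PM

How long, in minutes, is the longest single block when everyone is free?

Dana ∩ Gita: 08:05-09:00, 11:25-15:45.
Dana ∩ Gita ∩ Kavya: 08:15-09:00, 12:50-14:15, 14:35-15:35.
Dana ∩ Gita ∩ Kavya ∩ Mei: 08:15-08:35, 12:50-14:15, 14:35-15:35.
The longest is 12:50-14:15 at 85 minutes.

85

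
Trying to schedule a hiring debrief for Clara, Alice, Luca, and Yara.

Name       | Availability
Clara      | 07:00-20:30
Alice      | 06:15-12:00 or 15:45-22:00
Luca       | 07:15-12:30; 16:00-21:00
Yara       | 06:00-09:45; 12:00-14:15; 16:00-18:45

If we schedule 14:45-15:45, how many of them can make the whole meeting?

1

Clara can make the full 14:45-15:45 slot — that's 1.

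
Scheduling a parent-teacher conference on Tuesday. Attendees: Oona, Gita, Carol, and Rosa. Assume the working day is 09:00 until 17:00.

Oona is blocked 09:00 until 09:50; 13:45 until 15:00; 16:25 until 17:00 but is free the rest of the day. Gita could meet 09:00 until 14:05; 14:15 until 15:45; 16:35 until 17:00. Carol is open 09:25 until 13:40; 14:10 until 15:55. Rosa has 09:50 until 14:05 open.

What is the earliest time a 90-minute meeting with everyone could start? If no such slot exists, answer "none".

09:50

Oona free: 09:50-13:45, 15:00-16:25 (invert busy blocks within the working day).
Gita free: 09:00-14:05, 14:15-15:45, 16:35-17:00.
Carol free: 09:25-13:40, 14:10-15:55.
Rosa free: 09:50-14:05.
Oona ∩ Gita: 09:50-13:45, 15:00-15:45.
Oona ∩ Gita ∩ Carol: 09:50-13:40, 15:00-15:45.
Oona ∩ Gita ∩ Carol ∩ Rosa: 09:50-13:40.
The first common window of at least 90 minutes is 09:50-13:40, so the earliest start is 09:50.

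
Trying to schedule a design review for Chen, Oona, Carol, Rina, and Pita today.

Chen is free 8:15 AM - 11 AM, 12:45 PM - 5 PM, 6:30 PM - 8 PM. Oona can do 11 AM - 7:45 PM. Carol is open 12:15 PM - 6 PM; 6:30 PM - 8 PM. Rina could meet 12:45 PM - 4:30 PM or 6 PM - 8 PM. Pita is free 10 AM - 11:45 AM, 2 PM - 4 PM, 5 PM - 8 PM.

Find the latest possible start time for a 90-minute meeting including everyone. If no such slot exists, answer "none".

Chen ∩ Oona: 12:45-17:00, 18:30-19:45.
Chen ∩ Oona ∩ Carol: 12:45-17:00, 18:30-19:45.
Chen ∩ Oona ∩ Carol ∩ Rina: 12:45-16:30, 18:30-19:45.
Chen ∩ Oona ∩ Carol ∩ Rina ∩ Pita: 14:00-16:00, 18:30-19:45.
The last common window of at least 90 minutes is 14:00-16:00; a 90-minute meeting can start as late as 14:30 and still end by 16:00.

14:30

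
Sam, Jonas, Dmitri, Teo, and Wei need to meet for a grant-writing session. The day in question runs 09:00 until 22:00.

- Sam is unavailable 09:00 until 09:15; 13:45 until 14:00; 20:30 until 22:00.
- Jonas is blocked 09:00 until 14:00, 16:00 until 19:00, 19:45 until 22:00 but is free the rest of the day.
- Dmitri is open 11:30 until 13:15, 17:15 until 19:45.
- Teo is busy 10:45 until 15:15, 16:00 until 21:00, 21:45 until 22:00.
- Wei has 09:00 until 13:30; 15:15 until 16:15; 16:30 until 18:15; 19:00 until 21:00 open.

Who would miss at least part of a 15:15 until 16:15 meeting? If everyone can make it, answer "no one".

Dmitri, Jonas, Teo

Sam free: 09:15-13:45, 14:00-20:30 (invert busy blocks within the working day).
Jonas free: 14:00-16:00, 19:00-19:45 (invert busy blocks within the working day).
Dmitri free: 11:30-13:15, 17:15-19:45.
Teo free: 09:00-10:45, 15:15-16:00, 21:00-21:45 (invert busy blocks within the working day).
Wei free: 09:00-13:30, 15:15-16:15, 16:30-18:15, 19:00-21:00.
Sam: free for 15:15-16:15. Jonas: not fully free for 15:15-16:15. Dmitri: not fully free for 15:15-16:15. Teo: not fully free for 15:15-16:15. Wei: free for 15:15-16:15.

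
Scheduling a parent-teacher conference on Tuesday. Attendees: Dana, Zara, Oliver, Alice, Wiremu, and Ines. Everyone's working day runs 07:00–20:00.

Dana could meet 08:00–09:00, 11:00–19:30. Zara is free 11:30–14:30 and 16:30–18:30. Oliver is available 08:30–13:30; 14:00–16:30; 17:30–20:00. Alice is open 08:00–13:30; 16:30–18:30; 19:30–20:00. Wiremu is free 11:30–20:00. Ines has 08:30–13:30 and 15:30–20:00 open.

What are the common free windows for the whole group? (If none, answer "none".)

11:30-13:30, 17:30-18:30

Dana ∩ Zara: 11:30-14:30, 16:30-18:30.
Dana ∩ Zara ∩ Oliver: 11:30-13:30, 14:00-14:30, 17:30-18:30.
Dana ∩ Zara ∩ Oliver ∩ Alice: 11:30-13:30, 17:30-18:30.
Dana ∩ Zara ∩ Oliver ∩ Alice ∩ Wiremu: 11:30-13:30, 17:30-18:30.
Dana ∩ Zara ∩ Oliver ∩ Alice ∩ Wiremu ∩ Ines: 11:30-13:30, 17:30-18:30.
Those are the intersection windows.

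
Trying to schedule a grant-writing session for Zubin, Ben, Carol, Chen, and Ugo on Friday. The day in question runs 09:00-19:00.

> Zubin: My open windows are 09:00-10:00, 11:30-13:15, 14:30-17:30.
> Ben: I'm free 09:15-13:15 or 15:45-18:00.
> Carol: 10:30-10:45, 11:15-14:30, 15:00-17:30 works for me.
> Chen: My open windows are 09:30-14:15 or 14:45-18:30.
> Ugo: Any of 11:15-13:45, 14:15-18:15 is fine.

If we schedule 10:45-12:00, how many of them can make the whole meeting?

Ben and Chen can make the full 10:45-12:00 slot — that's 2.

2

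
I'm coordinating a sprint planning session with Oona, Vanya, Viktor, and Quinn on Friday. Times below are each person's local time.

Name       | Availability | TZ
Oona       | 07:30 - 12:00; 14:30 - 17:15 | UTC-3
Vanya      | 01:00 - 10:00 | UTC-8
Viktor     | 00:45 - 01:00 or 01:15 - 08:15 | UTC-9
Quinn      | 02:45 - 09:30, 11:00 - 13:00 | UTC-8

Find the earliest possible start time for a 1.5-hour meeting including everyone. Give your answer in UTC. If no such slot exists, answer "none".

Oona in UTC: 10:30-15:00, 17:30-20:15 (add 3h to convert from UTC-3).
Vanya in UTC: 09:00-18:00 (add 8h to convert from UTC-8).
Viktor in UTC: 09:45-10:00, 10:15-17:15 (add 9h to convert from UTC-9).
Quinn in UTC: 10:45-17:30, 19:00-21:00 (add 8h to convert from UTC-8).
Oona ∩ Vanya: 10:30-15:00, 17:30-18:00.
Oona ∩ Vanya ∩ Viktor: 10:30-15:00.
Oona ∩ Vanya ∩ Viktor ∩ Quinn: 10:45-15:00.
The first common window of at least 90 minutes is 10:45-15:00, so the earliest start is 10:45.

10:45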